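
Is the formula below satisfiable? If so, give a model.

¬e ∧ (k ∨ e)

k = True, e = False

  ¬e = True
  k ∨ e = True
Both conjuncts True, so the formula holds.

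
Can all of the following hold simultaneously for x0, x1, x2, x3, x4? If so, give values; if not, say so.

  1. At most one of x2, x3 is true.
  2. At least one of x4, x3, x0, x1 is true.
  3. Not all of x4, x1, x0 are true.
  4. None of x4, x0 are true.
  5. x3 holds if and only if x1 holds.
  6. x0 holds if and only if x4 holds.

x0: False; x1: True; x2: False; x3: True; x4: False

  (1) {x2, x3}: 1 true — at most one ✓
  (2) {x4, x3, x0, x1}: 2 true — at least one ✓
  (3) {x4, x1, x0}: 1/3 true — not all ✓
  (4) {x4, x0}: 0 true — none ✓
  (5) x3=T, x1=T — same ✓
  (6) x0=F, x4=F — same ✓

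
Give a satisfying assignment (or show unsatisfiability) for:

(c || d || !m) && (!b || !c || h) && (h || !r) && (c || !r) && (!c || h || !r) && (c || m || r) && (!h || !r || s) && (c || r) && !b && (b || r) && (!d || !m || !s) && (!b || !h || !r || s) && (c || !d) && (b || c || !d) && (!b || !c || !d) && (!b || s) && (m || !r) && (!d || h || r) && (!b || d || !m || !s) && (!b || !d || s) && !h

Unsatisfiable — no assignment works.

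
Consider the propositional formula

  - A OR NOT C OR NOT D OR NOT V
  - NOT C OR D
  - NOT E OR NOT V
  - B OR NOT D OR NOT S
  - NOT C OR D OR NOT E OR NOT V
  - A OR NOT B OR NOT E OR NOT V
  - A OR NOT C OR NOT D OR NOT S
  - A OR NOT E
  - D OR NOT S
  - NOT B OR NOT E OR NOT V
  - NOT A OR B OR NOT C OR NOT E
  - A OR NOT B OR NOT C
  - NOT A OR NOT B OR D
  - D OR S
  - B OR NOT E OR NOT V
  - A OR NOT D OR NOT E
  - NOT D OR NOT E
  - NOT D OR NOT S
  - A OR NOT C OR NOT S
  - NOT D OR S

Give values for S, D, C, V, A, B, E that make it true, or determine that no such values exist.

The formula is unsatisfiable.

Case S = True:
  (D OR NOT S) forces D = True.
  Clause (NOT D OR NOT S) is falsified — contradiction.
Case S = False:
  (D OR S) forces D = True.
  Clause (NOT D OR S) is falsified — contradiction.
Both cases fail, so the formula is unsatisfiable.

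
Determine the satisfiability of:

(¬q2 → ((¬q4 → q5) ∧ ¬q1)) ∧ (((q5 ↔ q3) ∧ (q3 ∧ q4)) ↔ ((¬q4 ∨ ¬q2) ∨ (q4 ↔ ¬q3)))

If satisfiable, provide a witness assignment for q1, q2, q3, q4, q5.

q1 = True, q2 = True, q3 = True, q4 = True, q5 = False

  ¬q2 → ((¬q4 → q5) ∧ ¬q1) = True
    ¬q2 = False
    (¬q4 → q5) ∧ ¬q1 = False
      ¬q4 → q5 = True
        ¬q4 = False
      ¬q1 = False
  ((q5 ↔ q3) ∧ (q3 ∧ q4)) ↔ ((¬q4 ∨ ¬q2) ∨ (q4 ↔ ¬q3)) = True
    (q5 ↔ q3) ∧ (q3 ∧ q4) = False
      q5 ↔ q3 = False
      q3 ∧ q4 = True
    (¬q4 ∨ ¬q2) ∨ (q4 ↔ ¬q3) = False
      ¬q4 ∨ ¬q2 = False
        ¬q4 = False
        ¬q2 = False
      q4 ↔ ¬q3 = False
        ¬q3 = False
Both conjuncts True, so the formula holds.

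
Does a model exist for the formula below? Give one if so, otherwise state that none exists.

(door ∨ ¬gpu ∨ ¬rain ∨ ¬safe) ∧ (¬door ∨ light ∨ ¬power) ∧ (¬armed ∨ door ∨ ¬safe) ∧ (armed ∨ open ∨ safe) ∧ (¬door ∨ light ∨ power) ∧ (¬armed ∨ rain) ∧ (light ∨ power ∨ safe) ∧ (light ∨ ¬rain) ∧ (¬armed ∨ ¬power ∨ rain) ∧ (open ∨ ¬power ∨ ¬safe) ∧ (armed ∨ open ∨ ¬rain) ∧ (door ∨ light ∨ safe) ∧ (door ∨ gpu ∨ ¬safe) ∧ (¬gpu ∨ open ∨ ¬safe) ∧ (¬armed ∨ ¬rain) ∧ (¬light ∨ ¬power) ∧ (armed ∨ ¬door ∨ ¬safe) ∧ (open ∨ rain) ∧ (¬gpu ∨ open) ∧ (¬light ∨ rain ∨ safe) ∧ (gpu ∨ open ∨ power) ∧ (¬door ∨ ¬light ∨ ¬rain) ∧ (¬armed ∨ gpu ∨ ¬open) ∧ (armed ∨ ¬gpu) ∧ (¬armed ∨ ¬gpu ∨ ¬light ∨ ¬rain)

armed: False, open: True, door: False, safe: False, gpu: False, power: False, rain: True, light: True

Try armed = True:
  (¬armed ∨ rain) forces rain = True.
  clause (¬armed ∨ ¬rain) is falsified — backtrack.
So armed = False.
  then (armed ∨ ¬gpu) forces gpu = False.
Set open = True.
Set door = False.
  then (door ∨ gpu ∨ ¬safe) forces safe = False.
  then (door ∨ light ∨ safe) forces light = True.
  then (¬light ∨ ¬power) forces power = False.
  then (¬light ∨ rain ∨ safe) forces rain = True.
All clauses satisfied.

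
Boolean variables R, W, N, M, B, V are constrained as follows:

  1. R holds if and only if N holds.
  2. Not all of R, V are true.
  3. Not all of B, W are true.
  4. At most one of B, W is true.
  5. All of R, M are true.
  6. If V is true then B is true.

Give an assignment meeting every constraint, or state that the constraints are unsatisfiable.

R: True; W: True; N: True; M: True; B: False; V: False

  (1) R=T, N=T — same ✓
  (2) {R, V}: 1/2 true — not all ✓
  (3) {B, W}: 1/2 true — not all ✓
  (4) {B, W}: 1 true — at most one ✓
  (5) {R, M}: all 2 true ✓
  (6) V=F ⇒ B: vacuous ✓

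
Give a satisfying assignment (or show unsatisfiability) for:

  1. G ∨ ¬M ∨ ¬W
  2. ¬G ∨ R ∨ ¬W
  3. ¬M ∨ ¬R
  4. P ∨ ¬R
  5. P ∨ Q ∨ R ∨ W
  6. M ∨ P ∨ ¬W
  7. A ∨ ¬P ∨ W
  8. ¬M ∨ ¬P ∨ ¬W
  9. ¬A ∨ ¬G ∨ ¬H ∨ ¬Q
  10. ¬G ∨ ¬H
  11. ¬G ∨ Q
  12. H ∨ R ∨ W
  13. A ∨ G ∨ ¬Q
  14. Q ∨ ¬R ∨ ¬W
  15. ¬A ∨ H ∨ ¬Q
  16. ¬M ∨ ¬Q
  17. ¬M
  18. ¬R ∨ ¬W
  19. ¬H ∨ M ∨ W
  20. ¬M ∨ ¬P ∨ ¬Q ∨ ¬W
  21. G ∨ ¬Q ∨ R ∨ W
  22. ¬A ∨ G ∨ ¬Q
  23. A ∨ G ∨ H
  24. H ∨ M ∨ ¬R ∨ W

Unit clause (¬M) forces M = False.
Try W = False:
  (¬H ∨ M ∨ W) forces H = False.
  (H ∨ R ∨ W) forces R = True.
  clause (H ∨ M ∨ ¬R ∨ W) is falsified — backtrack.
So W = True.
  then (M ∨ P ∨ ¬W) forces P = True.
  then (¬R ∨ ¬W) forces R = False.
  then (¬G ∨ R ∨ ¬W) forces G = False.
Set A = True.
  then (¬A ∨ G ∨ ¬Q) forces Q = False.
Set H = True.
All clauses satisfied.

W = True, A = True, G = False, R = False, M = False, Q = False, P = True, H = True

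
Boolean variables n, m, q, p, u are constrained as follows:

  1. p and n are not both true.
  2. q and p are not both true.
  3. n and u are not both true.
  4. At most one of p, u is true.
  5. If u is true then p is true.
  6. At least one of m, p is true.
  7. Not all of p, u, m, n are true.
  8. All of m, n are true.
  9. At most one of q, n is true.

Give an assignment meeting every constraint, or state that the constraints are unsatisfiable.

n = True, m = True, q = False, p = False, u = False

  (1) p=F, n=T — not both ✓
  (2) q=F, p=F — not both ✓
  (3) n=T, u=F — not both ✓
  (4) {p, u}: 0 true — at most one ✓
  (5) u=F ⇒ p: vacuous ✓
  (6) {m, p}: 1 true — at least one ✓
  (7) {p, u, m, n}: 2/4 true — not all ✓
  (8) {m, n}: all 2 true ✓
  (9) {q, n}: 1 true — at most one ✓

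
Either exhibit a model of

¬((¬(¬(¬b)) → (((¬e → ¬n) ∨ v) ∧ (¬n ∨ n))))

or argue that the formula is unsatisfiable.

b=F; n=T; e=F; v=F

  ¬((¬(¬(¬b)) → (((¬e → ¬n) ∨ v) ∧ (¬n ∨ n)))) = True
    ¬(¬(¬b)) → (((¬e → ¬n) ∨ v) ∧ (¬n ∨ n)) = False
      ¬(¬(¬b)) = True
        ¬(¬b) = False
          ¬b = True
      ((¬e → ¬n) ∨ v) ∧ (¬n ∨ n) = False
        (¬e → ¬n) ∨ v = False
          ¬e → ¬n = False
            ¬e = True
            ¬n = False
        ¬n ∨ n = True
          ¬n = False
The formula evaluates to True.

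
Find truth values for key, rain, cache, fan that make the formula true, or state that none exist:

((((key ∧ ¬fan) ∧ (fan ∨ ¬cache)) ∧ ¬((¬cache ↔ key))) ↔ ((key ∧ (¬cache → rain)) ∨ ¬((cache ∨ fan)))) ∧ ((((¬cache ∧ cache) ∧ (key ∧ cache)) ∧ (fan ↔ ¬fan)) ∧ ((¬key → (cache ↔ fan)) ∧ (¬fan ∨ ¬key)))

The formula is unsatisfiable.

The conjunct fan ↔ ¬fan is unsatisfiable on its own:
  fan=F: evaluates to False.
  fan=T: evaluates to False.
So the whole conjunction is unsatisfiable.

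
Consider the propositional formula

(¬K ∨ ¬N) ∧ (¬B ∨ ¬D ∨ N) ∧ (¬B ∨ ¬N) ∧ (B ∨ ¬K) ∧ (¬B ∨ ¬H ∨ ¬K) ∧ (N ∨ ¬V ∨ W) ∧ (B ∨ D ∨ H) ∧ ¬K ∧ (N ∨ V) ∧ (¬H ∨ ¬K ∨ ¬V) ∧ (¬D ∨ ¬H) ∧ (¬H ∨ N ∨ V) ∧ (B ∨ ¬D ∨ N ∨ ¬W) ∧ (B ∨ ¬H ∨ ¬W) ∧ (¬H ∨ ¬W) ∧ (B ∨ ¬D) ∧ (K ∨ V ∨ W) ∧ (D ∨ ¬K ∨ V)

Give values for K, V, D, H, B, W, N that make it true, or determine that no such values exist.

K=F; V=T; D=F; H=F; B=T; W=T; N=F

Unit clause (¬K) forces K = False.
Set V = True.
Try D = True:
  (¬D ∨ ¬H) forces H = False.
  (B ∨ ¬D) forces B = True.
  (¬B ∨ ¬D ∨ N) forces N = True.
  clause (¬B ∨ ¬N) is falsified — backtrack.
So D = False.
Set H = False.
  then (B ∨ D ∨ H) forces B = True.
  then (¬B ∨ ¬N) forces N = False.
  then (N ∨ ¬V ∨ W) forces W = True.
All clauses satisfied.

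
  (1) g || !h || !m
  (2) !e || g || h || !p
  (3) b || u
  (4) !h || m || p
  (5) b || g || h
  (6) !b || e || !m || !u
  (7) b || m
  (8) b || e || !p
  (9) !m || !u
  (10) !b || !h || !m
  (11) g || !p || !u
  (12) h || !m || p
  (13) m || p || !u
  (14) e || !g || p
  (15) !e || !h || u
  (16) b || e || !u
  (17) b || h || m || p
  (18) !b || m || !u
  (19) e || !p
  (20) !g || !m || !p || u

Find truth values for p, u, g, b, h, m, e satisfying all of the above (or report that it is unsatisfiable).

p = False, u = False, g = True, b = True, h = False, m = False, e = True

Set p = False.
Try u = True:
  (!m || !u) forces m = False.
  clause (m || p || !u) is falsified — backtrack.
So u = False.
  then (b || u) forces b = True.
Set g = True.
  then (e || !g || p) forces e = True.
  then (!e || !h || u) forces h = False.
  then (h || !m || p) forces m = False.
All clauses satisfied.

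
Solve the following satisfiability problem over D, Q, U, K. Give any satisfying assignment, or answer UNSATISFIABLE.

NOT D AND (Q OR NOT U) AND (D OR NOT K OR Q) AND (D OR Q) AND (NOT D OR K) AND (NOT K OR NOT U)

Unit clause (NOT D) forces D = False.
In (D OR Q) only Q is left, so Q = True.
Set U = True.
  then (NOT K OR NOT U) forces K = False.
Check each clause:
  (NOT D): NOT D holds.
  (Q OR NOT U): Q holds.
  (D OR NOT K OR Q): NOT K holds.
  (D OR Q): Q holds.
  (NOT D OR K): NOT D holds.
  (NOT K OR NOT U): NOT K holds.
All clauses satisfied.

D = False, Q = True, U = True, K = False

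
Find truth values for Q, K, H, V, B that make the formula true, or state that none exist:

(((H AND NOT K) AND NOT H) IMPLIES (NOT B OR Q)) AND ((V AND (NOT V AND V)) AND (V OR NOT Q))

No satisfying assignment exists.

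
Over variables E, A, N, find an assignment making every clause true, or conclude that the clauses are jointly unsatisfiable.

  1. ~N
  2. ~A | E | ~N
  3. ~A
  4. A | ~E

E = False, A = False, N = False

Unit clause (~N) forces N = False.
Unit clause (~A) forces A = False.
In (A | ~E) only ~E is left, so E = False.
All clauses satisfied.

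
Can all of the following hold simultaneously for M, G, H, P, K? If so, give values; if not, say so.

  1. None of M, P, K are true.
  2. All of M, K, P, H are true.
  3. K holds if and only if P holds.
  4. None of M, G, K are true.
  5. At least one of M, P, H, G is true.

UNSATISFIABLE

Case M = True:
  Constraint (1) is violated (M=T) — contradiction.
Case M = False:
  Constraint (2) is violated (M=F) — contradiction.
Both cases fail — unsatisfiable.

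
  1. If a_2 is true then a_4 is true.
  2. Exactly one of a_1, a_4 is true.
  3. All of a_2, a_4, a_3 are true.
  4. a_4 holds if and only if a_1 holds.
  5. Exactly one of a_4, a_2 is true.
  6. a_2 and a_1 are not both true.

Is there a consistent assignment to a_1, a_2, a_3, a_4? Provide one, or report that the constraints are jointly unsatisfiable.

Case a_2 = True:
  (1) with a_2=T forces a_4 = True.
  Constraint (5) is violated (a_4=T, a_2=T) — contradiction.
Case a_2 = False:
  Constraint (3) is violated (a_2=F) — contradiction.
Both cases fail — unsatisfiable.

No satisfying assignment exists.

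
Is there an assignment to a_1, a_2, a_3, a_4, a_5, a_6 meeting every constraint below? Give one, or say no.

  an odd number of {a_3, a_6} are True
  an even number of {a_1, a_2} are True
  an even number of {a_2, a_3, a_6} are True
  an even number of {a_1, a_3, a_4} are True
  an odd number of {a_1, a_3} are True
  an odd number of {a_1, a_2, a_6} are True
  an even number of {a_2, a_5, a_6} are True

a_1=T; a_2=T; a_3=F; a_4=T; a_5=F; a_6=T

{a_3, a_6}: 1 true → odd ✓
{a_1, a_2}: 2 true → even ✓
{a_2, a_3, a_6}: 2 true → even ✓
{a_1, a_3, a_4}: 2 true → even ✓
{a_1, a_3}: 1 true → odd ✓
{a_1, a_2, a_6}: 3 true → odd ✓
{a_2, a_5, a_6}: 2 true → even ✓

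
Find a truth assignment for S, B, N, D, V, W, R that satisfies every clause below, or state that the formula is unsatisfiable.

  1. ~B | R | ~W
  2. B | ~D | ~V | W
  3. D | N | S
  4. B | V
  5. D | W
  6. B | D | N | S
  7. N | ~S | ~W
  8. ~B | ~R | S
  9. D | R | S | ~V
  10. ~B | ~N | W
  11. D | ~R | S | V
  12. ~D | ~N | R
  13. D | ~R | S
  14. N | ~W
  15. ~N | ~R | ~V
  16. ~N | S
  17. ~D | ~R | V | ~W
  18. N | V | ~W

Set S = True.
Set B = True.
Set N = False.
  then (N | ~S | ~W) forces W = False.
  then (D | W) forces D = True.
Set V = True.
Set R = False.
All clauses satisfied.

S = True, B = True, N = False, D = True, V = True, W = False, R = False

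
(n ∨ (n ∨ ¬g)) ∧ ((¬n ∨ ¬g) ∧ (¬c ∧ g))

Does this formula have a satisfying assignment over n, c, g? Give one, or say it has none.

Case g = True: the formula simplifies to (n ∨ n) ∧ (¬n ∧ ¬c).
  n = True: the conjunct ¬n is False.
  n = False: the conjunct n ∨ n becomes False ∨ False = False.
Case g = False: the conjunct g is False.
Both cases fail — unsatisfiable.

Unsatisfiable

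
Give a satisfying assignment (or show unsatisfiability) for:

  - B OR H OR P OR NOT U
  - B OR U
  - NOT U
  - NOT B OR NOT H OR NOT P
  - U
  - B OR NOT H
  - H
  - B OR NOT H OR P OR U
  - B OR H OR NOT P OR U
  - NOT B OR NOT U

Case U = True:
  Clause (NOT U) is falsified — contradiction.
Case U = False:
  Clause (U) is falsified — contradiction.
Both cases fail, so the formula is unsatisfiable.

Unsatisfiable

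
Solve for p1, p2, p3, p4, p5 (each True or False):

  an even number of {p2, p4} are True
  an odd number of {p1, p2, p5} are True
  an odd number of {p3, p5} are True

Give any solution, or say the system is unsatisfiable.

p1: False, p2: True, p3: True, p4: True, p5: False

{p2, p4}: 2 true → even ✓
{p1, p2, p5}: 1 true → odd ✓
{p3, p5}: 1 true → odd ✓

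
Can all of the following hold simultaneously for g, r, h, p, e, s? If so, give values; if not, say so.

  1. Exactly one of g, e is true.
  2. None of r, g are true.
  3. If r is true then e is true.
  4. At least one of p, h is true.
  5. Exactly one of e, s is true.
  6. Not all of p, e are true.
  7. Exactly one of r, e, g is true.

g=F; r=F; h=T; p=F; e=T; s=F

  (1) {g, e}: 1 true — exactly one ✓
  (2) {r, g}: 0 true — none ✓
  (3) r=F ⇒ e: vacuous ✓
  (4) {p, h}: 1 true — at least one ✓
  (5) {e, s}: 1 true — exactly one ✓
  (6) {p, e}: 1/2 true — not all ✓
  (7) {r, e, g}: 1 true — exactly one ✓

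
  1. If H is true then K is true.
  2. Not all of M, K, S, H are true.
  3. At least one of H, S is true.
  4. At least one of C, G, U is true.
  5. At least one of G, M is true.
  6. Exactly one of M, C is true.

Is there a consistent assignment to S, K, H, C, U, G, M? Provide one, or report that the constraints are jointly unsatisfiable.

S = True; K = True; H = False; C = True; U = False; G = True; M = False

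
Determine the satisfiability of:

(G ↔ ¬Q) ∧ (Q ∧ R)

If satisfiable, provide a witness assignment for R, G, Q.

R=T, G=F, Q=T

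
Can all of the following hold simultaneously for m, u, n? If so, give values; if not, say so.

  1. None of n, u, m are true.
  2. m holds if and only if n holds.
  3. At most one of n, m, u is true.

m=F, u=F, n=F

  (1) {n, u, m}: 0 true — none ✓
  (2) m=F, n=F — same ✓
  (3) {n, m, u}: 0 true — at most one ✓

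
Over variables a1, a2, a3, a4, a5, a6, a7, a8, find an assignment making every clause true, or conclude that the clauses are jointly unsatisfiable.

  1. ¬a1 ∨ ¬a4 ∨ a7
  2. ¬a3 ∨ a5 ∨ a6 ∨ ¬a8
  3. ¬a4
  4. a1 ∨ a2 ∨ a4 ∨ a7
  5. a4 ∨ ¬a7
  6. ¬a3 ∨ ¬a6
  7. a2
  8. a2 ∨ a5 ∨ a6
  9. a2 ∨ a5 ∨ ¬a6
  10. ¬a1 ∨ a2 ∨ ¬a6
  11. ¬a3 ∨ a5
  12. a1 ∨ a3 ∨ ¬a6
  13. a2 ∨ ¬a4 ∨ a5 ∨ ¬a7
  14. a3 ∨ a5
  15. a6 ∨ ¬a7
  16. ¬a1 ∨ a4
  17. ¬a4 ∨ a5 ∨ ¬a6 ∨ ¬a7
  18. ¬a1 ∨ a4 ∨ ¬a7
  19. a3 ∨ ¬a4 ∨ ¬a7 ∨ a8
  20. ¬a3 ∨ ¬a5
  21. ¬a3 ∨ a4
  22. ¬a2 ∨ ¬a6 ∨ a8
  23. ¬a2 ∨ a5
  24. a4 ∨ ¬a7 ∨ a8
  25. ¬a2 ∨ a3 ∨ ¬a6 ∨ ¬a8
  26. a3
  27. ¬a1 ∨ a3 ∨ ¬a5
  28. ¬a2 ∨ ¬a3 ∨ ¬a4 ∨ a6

The formula is unsatisfiable.

Case a3 = True:
  (¬a4) forces a4 = False.
  Clause (¬a3 ∨ a4) is falsified — contradiction.
Case a3 = False:
  Clause (a3) is falsified — contradiction.
Both cases fail, so the formula is unsatisfiable.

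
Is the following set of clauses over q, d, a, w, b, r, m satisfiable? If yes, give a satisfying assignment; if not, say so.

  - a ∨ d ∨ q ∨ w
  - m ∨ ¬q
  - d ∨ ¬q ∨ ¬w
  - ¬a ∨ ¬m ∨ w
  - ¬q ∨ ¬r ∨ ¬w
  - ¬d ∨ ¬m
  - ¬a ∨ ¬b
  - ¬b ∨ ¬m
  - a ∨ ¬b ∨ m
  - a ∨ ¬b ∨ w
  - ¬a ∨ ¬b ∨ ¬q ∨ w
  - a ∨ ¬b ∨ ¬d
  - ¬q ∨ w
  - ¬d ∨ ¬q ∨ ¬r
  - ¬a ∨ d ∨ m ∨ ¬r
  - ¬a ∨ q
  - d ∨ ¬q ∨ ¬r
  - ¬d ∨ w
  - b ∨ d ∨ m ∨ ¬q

q = False, d = False, a = False, w = True, b = False, r = True, m = True

Set q = False.
  then (¬a ∨ q) forces a = False.
Set d = False.
  then (a ∨ d ∨ q ∨ w) forces w = True.
Try b = True:
  (¬b ∨ ¬m) forces m = False.
  clause (a ∨ ¬b ∨ m) is falsified — backtrack.
So b = False.
Set r = True.
Set m = True.
All clauses satisfied.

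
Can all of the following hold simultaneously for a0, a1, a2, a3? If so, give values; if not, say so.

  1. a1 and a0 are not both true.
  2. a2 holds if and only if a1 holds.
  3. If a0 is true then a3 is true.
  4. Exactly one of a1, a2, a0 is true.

a0 = True; a1 = False; a2 = False; a3 = True

  (1) a1=F, a0=T — not both ✓
  (2) a2=F, a1=F — same ✓
  (3) a0=T ⇒ a3: T ✓
  (4) {a1, a2, a0}: 1 true — exactly one ✓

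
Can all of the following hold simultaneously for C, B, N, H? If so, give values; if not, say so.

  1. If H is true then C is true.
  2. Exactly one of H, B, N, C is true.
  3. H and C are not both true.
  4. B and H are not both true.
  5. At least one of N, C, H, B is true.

C = False, B = True, N = False, H = False

  (1) H=F ⇒ C: vacuous ✓
  (2) {H, B, N, C}: 1 true — exactly one ✓
  (3) H=F, C=F — not both ✓
  (4) B=T, H=F — not both ✓
  (5) {N, C, H, B}: 1 true — at least one ✓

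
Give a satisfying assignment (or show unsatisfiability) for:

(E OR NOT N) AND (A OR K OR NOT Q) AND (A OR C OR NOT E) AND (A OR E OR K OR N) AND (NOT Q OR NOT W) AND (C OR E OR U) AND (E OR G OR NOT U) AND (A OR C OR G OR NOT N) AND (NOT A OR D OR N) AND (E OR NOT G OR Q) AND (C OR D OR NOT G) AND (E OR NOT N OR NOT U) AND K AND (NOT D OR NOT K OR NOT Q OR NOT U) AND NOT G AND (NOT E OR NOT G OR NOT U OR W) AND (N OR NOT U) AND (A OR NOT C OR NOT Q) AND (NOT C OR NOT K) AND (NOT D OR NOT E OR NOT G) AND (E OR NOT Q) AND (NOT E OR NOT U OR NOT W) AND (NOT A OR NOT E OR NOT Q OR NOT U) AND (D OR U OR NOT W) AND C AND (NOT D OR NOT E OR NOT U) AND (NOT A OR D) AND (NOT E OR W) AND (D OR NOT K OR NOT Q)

Case C = True:
  (K) forces K = True.
  Clause (NOT C OR NOT K) is falsified — contradiction.
Case C = False:
  Clause (C) is falsified — contradiction.
Both cases fail, so the formula is unsatisfiable.

UNSATISFIABLE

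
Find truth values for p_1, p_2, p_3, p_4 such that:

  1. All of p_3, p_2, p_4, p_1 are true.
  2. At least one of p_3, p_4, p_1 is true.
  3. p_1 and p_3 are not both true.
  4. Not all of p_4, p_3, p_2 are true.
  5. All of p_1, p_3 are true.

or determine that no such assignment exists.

No satisfying assignment exists.

Case p_1 = True:
  (1) forces p_3 = True.
  Constraint (3) is violated (p_1=T, p_3=T) — contradiction.
Case p_1 = False:
  Constraint (1) is violated (p_1=F) — contradiction.
Both cases fail — unsatisfiable.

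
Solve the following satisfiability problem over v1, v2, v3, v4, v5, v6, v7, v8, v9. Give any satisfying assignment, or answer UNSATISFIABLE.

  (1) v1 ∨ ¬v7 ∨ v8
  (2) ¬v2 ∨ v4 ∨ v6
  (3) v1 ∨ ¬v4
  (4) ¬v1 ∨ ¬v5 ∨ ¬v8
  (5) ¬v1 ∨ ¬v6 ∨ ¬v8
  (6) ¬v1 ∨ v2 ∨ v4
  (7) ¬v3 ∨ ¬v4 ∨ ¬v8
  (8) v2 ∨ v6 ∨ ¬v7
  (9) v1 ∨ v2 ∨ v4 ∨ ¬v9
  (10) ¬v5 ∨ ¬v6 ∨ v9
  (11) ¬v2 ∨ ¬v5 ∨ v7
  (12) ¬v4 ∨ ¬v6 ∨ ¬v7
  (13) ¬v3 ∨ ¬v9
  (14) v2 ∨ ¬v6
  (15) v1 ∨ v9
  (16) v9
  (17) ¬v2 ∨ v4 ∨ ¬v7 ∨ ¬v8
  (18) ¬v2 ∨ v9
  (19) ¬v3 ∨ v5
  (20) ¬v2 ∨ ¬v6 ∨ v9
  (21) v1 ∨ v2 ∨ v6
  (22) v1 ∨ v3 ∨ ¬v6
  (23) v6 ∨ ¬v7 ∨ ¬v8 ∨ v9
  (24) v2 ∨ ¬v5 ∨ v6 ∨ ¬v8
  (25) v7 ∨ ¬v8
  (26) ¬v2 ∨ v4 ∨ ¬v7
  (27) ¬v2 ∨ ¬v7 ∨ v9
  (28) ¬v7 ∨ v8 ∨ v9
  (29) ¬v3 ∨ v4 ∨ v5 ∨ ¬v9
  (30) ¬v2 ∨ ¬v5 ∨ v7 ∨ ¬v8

Unit clause (v9) forces v9 = True.
In (¬v3 ∨ ¬v9) only ¬v3 is left, so v3 = False.
Try v1 = False:
  (v1 ∨ ¬v4) forces v4 = False.
  (v1 ∨ v2 ∨ v4 ∨ ¬v9) forces v2 = True.
  (¬v2 ∨ v4 ∨ v6) forces v6 = True.
  clause (v1 ∨ v3 ∨ ¬v6) is falsified — backtrack.
So v1 = True.
Set v2 = True.
Set v4 = True.
Set v5 = False.
Set v6 = False.
Set v7 = False.
  then (v7 ∨ ¬v8) forces v8 = False.
All clauses satisfied.

v1=T; v2=T; v3=F; v4=T; v5=F; v6=F; v7=F; v8=F; v9=T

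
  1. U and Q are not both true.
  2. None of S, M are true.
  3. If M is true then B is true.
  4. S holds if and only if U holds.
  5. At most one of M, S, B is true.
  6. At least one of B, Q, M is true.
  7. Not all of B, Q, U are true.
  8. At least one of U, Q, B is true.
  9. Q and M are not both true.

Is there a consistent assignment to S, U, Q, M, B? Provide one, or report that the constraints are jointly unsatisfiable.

S=F, U=F, Q=T, M=F, B=F

  (1) U=F, Q=T — not both ✓
  (2) {S, M}: 0 true — none ✓
  (3) M=F ⇒ B: vacuous ✓
  (4) S=F, U=F — same ✓
  (5) {M, S, B}: 0 true — at most one ✓
  (6) {B, Q, M}: 1 true — at least one ✓
  (7) {B, Q, U}: 1/3 true — not all ✓
  (8) {U, Q, B}: 1 true — at least one ✓
  (9) Q=T, M=F — not both ✓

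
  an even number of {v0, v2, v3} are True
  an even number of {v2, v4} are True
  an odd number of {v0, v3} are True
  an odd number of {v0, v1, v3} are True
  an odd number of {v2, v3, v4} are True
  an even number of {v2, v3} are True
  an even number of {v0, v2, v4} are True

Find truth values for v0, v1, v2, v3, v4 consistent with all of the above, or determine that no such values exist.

v0 = False, v1 = False, v2 = True, v3 = True, v4 = True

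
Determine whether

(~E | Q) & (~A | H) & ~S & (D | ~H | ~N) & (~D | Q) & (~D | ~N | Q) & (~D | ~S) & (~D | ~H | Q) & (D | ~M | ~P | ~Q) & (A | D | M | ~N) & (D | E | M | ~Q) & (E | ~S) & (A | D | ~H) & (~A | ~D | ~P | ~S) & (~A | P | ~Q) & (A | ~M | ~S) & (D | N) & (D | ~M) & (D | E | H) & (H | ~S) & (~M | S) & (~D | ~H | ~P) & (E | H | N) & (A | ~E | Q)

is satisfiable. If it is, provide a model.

H = False; S = False; E = True; Q = True; P = False; D = True; N = False; A = False; M = False

Unit clause (~S) forces S = False.
In (~M | S) only ~M is left, so M = False.
Set H = False.
  then (~A | H) forces A = False.
Set E = True.
  then (~E | Q) forces Q = True.
Set P = False.
Try D = False:
  (A | D | M | ~N) forces N = False.
  clause (D | N) is falsified — backtrack.
So D = True.
Set N = False.
All clauses satisfied.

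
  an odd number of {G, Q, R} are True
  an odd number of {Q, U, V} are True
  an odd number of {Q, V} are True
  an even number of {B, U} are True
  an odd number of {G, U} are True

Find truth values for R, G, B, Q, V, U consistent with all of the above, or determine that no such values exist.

R: False, G: True, B: False, Q: False, V: True, U: False

{G, Q, R}: 1 true → odd ✓
{Q, U, V}: 1 true → odd ✓
{Q, V}: 1 true → odd ✓
{B, U}: 0 true → even ✓
{G, U}: 1 true → odd ✓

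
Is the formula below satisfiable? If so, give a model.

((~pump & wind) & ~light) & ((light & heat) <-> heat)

heat = False; wind = True; light = False; pump = False

  (~pump & wind) & ~light = True
    ~pump & wind = True
      ~pump = True
    ~light = True
  (light & heat) <-> heat = True
    light & heat = False
Both conjuncts True, so the formula holds.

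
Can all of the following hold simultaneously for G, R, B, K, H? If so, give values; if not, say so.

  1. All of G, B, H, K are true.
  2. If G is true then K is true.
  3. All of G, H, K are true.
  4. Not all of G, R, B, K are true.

G = True, R = False, B = True, K = True, H = True

  (1) {G, B, H, K}: all 4 true ✓
  (2) G=T ⇒ K: T ✓
  (3) {G, H, K}: all 3 true ✓
  (4) {G, R, B, K}: 3/4 true — not all ✓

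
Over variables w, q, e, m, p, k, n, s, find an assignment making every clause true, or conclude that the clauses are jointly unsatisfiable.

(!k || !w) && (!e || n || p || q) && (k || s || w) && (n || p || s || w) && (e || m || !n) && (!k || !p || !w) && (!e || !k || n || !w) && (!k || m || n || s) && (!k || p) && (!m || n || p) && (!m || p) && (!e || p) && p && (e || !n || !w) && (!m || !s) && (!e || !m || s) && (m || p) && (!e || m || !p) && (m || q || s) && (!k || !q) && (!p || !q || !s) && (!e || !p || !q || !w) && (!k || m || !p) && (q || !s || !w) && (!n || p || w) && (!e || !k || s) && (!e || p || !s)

w = False; q = False; e = False; m = True; p = True; k = True; n = False; s = False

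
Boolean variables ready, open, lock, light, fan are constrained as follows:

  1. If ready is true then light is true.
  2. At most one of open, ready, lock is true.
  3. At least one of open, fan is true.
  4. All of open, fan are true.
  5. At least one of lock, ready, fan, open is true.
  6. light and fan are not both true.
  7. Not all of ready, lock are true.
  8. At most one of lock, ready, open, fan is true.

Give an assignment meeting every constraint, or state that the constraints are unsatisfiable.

UNSATISFIABLE

Case fan = True:
  (4) forces open = True.
  Constraint (8) is violated (open=T, fan=T) — contradiction.
Case fan = False:
  Constraint (4) is violated (fan=F) — contradiction.
Both cases fail — unsatisfiable.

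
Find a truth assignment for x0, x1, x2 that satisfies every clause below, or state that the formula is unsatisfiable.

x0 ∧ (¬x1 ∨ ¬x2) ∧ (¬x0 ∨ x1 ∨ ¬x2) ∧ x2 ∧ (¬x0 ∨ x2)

The formula is unsatisfiable.

Case x0 = True:
  (x2) forces x2 = True.
  (¬x1 ∨ ¬x2) forces x1 = False.
  Clause (¬x0 ∨ x1 ∨ ¬x2) is falsified — contradiction.
Case x0 = False:
  Clause (x0) is falsified — contradiction.
Both cases fail, so the formula is unsatisfiable.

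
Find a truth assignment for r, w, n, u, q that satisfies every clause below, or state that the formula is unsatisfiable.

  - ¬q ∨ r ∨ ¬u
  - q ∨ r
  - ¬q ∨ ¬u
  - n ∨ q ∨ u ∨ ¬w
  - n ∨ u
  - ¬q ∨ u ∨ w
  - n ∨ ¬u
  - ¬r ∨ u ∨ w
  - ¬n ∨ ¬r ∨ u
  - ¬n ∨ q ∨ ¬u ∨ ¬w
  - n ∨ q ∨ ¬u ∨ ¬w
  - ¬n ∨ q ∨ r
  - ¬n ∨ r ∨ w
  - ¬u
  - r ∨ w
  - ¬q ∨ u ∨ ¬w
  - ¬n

No satisfying assignment exists.

Case n = True:
  Clause (¬n) is falsified — contradiction.
Case n = False:
  (n ∨ u) forces u = True.
  Clause (n ∨ ¬u) is falsified — contradiction.
Both cases fail, so the formula is unsatisfiable.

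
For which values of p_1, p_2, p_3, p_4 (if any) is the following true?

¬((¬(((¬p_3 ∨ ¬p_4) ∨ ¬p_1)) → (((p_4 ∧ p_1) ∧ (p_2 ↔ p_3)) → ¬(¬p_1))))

Case p_1 = True: the formula becomes ¬((¬((¬p_3 ∨ ¬p_4)) → True)) = False.
Case p_1 = False: the formula becomes ¬((False → True)) = False.
Both cases fail — unsatisfiable.

The formula is unsatisfiable.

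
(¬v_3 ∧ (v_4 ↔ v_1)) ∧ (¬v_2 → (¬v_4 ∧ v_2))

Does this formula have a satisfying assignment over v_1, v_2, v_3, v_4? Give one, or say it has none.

v_1 = False, v_2 = True, v_3 = False, v_4 = False

  ¬v_3 ∧ (v_4 ↔ v_1) = True
    ¬v_3 = True
    v_4 ↔ v_1 = True
  ¬v_2 → (¬v_4 ∧ v_2) = True
    ¬v_2 = False
    ¬v_4 ∧ v_2 = True
      ¬v_4 = True
Both conjuncts True, so the formula holds.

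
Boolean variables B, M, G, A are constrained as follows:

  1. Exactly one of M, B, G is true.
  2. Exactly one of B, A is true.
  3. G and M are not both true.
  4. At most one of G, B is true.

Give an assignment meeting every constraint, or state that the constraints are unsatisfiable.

B=F, M=T, G=F, A=T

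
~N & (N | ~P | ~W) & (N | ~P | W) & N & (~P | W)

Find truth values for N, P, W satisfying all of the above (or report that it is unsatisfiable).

UNSATISFIABLE

Case N = True:
  Clause (~N) is falsified — contradiction.
Case N = False:
  Clause (N) is falsified — contradiction.
Both cases fail, so the formula is unsatisfiable.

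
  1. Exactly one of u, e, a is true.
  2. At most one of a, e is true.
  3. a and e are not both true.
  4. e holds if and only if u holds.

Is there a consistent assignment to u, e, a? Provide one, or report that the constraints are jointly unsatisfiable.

u = False, e = False, a = True

  (1) {u, e, a}: 1 true — exactly one ✓
  (2) {a, e}: 1 true — at most one ✓
  (3) a=T, e=F — not both ✓
  (4) e=F, u=F — same ✓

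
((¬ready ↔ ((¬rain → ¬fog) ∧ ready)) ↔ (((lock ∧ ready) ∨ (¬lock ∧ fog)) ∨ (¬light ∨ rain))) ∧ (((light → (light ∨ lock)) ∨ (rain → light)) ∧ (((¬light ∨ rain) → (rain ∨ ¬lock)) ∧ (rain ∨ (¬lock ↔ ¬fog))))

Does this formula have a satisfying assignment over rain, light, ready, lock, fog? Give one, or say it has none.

rain: False, light: True, ready: True, lock: True, fog: True

  (¬ready ↔ ((¬rain → ¬fog) ∧ ready)) ↔ (((lock ∧ ready) ∨ (¬lock ∧ fog)) ∨ (¬light ∨ rain)) = True
    ¬ready ↔ ((¬rain → ¬fog) ∧ ready) = True
      ¬ready = False
      (¬rain → ¬fog) ∧ ready = False
        ¬rain → ¬fog = False
          ¬rain = True
          ¬fog = False
    ((lock ∧ ready) ∨ (¬lock ∧ fog)) ∨ (¬light ∨ rain) = True
      (lock ∧ ready) ∨ (¬lock ∧ fog) = True
        lock ∧ ready = True
        ¬lock ∧ fog = False
          ¬lock = False
      ¬light ∨ rain = False
        ¬light = False
  ((light → (light ∨ lock)) ∨ (rain → light)) ∧ (((¬light ∨ rain) → (rain ∨ ¬lock)) ∧ (rain ∨ (¬lock ↔ ¬fog))) = True
    (light → (light ∨ lock)) ∨ (rain → light) = True
      light → (light ∨ lock) = True
        light ∨ lock = True
      rain → light = True
    ((¬light ∨ rain) → (rain ∨ ¬lock)) ∧ (rain ∨ (¬lock ↔ ¬fog)) = True
      (¬light ∨ rain) → (rain ∨ ¬lock) = True
        ¬light ∨ rain = False
          ¬light = False
        rain ∨ ¬lock = False
          ¬lock = False
      rain ∨ (¬lock ↔ ¬fog) = True
        ¬lock ↔ ¬fog = True
          ¬lock = False
          ¬fog = False
Both conjuncts True, so the formula holds.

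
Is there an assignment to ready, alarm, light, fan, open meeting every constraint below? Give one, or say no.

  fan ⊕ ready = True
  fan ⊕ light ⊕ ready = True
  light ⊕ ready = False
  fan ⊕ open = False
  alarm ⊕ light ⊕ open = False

ready=F; alarm=T; light=F; fan=T; open=T

fan ⊕ ready = T ⊕ F = True ✓
fan ⊕ light ⊕ ready = T ⊕ F ⊕ F = True ✓
light ⊕ ready = F ⊕ F = False ✓
fan ⊕ open = T ⊕ T = False ✓
alarm ⊕ light ⊕ open = T ⊕ F ⊕ T = False ✓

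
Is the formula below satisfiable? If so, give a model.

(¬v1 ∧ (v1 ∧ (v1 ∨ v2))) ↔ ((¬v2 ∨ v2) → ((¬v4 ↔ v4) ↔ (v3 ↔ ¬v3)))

UNSATISFIABLE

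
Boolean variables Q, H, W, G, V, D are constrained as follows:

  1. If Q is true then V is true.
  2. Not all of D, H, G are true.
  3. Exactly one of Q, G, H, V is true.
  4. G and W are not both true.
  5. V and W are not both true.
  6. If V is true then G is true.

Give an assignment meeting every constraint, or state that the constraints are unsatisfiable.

Q=F, H=T, W=T, G=F, V=F, D=F

  (1) Q=F ⇒ V: vacuous ✓
  (2) {D, H, G}: 1/3 true — not all ✓
  (3) {Q, G, H, V}: 1 true — exactly one ✓
  (4) G=F, W=T — not both ✓
  (5) V=F, W=T — not both ✓
  (6) V=F ⇒ G: vacuous ✓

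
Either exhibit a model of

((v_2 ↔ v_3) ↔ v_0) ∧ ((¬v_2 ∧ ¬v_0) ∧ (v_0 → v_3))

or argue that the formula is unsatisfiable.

v_0 = False, v_2 = False, v_3 = True

  (v_2 ↔ v_3) ↔ v_0 = True
    v_2 ↔ v_3 = False
  (¬v_2 ∧ ¬v_0) ∧ (v_0 → v_3) = True
    ¬v_2 ∧ ¬v_0 = True
      ¬v_2 = True
      ¬v_0 = True
    v_0 → v_3 = True
Both conjuncts True, so the formula holds.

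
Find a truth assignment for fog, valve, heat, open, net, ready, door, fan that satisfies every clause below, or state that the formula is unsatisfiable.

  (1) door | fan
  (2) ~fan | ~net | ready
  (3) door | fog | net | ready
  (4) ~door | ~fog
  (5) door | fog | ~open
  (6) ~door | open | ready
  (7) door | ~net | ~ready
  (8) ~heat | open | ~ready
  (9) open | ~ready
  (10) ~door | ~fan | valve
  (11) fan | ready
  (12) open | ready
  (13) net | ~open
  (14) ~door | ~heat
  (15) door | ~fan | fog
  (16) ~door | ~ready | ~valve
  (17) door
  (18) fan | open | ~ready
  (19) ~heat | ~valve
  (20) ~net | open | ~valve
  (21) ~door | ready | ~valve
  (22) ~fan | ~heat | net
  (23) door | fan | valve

fog=F; valve=F; heat=F; open=T; net=T; ready=T; door=T; fan=F

Unit clause (door) forces door = True.
In (~door | ~fog) only ~fog is left, so fog = False.
In (~door | ~heat) only ~heat is left, so heat = False.
Try valve = True:
  (~door | ~ready | ~valve) forces ready = False.
  clause (~door | ready | ~valve) is falsified — backtrack.
So valve = False.
  then (~door | ~fan | valve) forces fan = False.
  then (fan | ready) forces ready = True.
  then (fan | open | ~ready) forces open = True.
  then (net | ~open) forces net = True.
All clauses satisfied.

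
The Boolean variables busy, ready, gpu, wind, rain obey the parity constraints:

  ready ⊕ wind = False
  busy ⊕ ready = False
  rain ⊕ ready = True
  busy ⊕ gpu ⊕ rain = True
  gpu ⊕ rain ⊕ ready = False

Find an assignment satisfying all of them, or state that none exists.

Adding constraints 2, 4, 5 mod 2: every variable appears an even number of times on the left, so the left side is 0.
But the right sides sum to 1 (mod 2). 0 ≠ 1 — the system is inconsistent.

The formula is unsatisfiable.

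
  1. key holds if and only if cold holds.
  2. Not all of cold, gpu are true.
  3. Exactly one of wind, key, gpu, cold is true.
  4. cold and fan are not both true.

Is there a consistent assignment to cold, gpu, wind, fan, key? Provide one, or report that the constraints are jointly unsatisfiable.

cold = False, gpu = True, wind = False, fan = True, key = False

  (1) key=F, cold=F — same ✓
  (2) {cold, gpu}: 1/2 true — not all ✓
  (3) {wind, key, gpu, cold}: 1 true — exactly one ✓
  (4) cold=F, fan=T — not both ✓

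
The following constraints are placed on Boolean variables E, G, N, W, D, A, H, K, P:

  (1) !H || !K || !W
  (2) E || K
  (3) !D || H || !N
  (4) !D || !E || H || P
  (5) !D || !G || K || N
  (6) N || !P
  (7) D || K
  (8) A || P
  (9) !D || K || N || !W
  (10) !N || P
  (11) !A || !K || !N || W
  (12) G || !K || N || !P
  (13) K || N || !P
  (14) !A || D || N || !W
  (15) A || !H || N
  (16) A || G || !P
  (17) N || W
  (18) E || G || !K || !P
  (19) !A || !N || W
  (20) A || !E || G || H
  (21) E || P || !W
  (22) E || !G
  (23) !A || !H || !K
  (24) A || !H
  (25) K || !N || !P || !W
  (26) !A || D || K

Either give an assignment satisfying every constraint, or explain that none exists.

E = True, G = True, N = True, W = True, D = False, A = False, H = False, K = True, P = True

Set E = True.
Set G = True.
Set N = True.
  then (!N || P) forces P = True.
Set W = True.
  then (K || !N || !P || !W) forces K = True.
  then (!H || !K || !W) forces H = False.
  then (!D || H || !N) forces D = False.
Set A = False.
All clauses satisfied.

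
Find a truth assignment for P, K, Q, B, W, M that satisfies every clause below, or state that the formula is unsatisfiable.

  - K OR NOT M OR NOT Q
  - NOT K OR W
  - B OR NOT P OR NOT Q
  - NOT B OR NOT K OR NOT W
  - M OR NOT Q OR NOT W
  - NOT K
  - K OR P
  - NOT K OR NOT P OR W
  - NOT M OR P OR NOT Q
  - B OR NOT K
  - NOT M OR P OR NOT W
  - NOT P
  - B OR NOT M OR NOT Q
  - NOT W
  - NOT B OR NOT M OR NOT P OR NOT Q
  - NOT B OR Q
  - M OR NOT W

The formula is unsatisfiable.

Case P = True:
  Clause (NOT P) is falsified — contradiction.
Case P = False:
  (NOT K) forces K = False.
  Clause (K OR P) is falsified — contradiction.
Both cases fail, so the formula is unsatisfiable.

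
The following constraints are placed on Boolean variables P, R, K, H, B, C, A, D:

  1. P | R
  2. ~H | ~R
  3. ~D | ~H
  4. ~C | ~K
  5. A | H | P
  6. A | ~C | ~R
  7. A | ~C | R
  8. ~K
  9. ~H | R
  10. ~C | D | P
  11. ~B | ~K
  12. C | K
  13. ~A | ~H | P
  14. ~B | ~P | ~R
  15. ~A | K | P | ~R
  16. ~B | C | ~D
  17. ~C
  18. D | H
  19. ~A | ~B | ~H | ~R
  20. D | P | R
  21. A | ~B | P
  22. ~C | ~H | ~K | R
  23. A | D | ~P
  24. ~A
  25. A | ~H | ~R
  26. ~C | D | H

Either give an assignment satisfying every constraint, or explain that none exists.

The formula is unsatisfiable.

Case K = True:
  Clause (~K) is falsified — contradiction.
Case K = False:
  (C | K) forces C = True.
  Clause (~C) is falsified — contradiction.
Both cases fail, so the formula is unsatisfiable.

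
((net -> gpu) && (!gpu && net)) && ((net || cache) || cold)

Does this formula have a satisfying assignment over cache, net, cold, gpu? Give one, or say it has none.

Unsatisfiable

Case net = True: the formula simplifies to gpu && !gpu.
  gpu = True: the conjunct !gpu is False.
  gpu = False: the conjunct gpu is False.
Case net = False: the conjunct net is False.
Both cases fail — unsatisfiable.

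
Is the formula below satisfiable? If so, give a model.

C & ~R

C = True, R = False

  ~R = True
Both conjuncts True, so the formula holds.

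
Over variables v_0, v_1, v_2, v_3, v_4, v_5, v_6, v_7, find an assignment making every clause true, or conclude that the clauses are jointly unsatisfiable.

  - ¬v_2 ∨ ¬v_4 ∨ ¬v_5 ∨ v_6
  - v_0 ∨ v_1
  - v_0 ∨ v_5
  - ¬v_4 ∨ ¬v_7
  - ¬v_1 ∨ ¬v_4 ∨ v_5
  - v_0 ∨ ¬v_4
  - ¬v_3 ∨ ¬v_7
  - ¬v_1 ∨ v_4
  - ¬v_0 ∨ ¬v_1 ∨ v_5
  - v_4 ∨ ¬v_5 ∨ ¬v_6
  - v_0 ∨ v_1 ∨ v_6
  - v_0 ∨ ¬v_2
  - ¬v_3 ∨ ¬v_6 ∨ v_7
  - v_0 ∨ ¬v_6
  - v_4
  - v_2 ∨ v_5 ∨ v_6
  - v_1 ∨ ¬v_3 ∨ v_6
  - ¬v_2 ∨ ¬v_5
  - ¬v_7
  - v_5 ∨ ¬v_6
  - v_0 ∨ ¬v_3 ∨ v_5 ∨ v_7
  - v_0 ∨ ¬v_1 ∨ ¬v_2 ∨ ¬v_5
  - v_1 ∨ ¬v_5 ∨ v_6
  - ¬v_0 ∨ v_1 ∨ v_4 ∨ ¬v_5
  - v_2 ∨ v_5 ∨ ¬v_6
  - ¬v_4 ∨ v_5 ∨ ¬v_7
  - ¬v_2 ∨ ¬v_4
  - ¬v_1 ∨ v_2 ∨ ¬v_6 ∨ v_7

Unit clause (v_4) forces v_4 = True.
Unit clause (¬v_7) forces v_7 = False.
In (¬v_2 ∨ ¬v_4) only ¬v_2 is left, so v_2 = False.
In (v_0 ∨ ¬v_4) only v_0 is left, so v_0 = True.
Set v_1 = False.
Try v_3 = True:
  (¬v_3 ∨ ¬v_6 ∨ v_7) forces v_6 = False.
  clause (v_1 ∨ ¬v_3 ∨ v_6) is falsified — backtrack.
So v_3 = False.
Set v_5 = True.
  then (v_1 ∨ ¬v_5 ∨ v_6) forces v_6 = True.
All clauses satisfied.

v_0=T, v_1=F, v_2=F, v_3=F, v_4=T, v_5=T, v_6=T, v_7=F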